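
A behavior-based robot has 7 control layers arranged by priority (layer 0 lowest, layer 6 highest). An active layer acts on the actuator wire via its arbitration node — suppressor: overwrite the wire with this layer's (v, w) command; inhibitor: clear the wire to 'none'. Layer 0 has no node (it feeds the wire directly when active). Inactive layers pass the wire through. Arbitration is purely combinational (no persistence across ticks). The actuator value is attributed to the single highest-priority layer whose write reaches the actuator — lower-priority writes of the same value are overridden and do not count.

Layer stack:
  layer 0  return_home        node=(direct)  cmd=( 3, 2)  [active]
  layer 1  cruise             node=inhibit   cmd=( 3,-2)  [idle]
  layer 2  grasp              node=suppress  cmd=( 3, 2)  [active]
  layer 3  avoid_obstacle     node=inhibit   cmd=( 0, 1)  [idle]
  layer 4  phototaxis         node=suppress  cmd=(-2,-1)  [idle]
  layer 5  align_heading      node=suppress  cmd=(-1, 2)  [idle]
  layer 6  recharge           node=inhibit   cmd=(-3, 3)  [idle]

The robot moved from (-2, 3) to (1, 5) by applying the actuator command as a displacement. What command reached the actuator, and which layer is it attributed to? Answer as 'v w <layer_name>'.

displacement = (1, 5) − (-2, 3) = (3, 2)
L0 return_home: active, feeds wire = (3, 2)
L1 cruise: idle → wire stays (3, 2)
L2 grasp: active, suppressor → wire = (3, 2)
L3 avoid_obstacle: idle → wire stays (3, 2)
L4 phototaxis: idle → wire stays (3, 2)
L5 align_heading: idle → wire stays (3, 2)
L6 recharge: idle → wire stays (3, 2)
actuator = (3, 2) — from layer 2 (grasp)

3 2 grasp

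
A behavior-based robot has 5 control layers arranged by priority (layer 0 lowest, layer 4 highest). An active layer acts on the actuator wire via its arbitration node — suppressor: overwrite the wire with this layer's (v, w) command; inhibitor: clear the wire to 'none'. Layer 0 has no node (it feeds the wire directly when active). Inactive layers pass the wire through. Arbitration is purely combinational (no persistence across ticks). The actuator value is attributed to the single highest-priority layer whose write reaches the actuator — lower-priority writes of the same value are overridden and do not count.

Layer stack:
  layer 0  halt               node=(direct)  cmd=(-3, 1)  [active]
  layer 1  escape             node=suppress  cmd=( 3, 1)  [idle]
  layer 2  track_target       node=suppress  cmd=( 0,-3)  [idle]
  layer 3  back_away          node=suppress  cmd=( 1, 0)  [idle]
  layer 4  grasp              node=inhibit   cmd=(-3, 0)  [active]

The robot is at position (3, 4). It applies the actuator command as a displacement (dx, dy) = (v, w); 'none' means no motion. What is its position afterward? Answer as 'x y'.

layer 0 (halt) active — direct: (-3, 1)
layer 1 (escape) idle — unchanged: (-3, 1)
layer 2 (track_target) idle — unchanged: (-3, 1)
layer 3 (back_away) idle — unchanged: (-3, 1)
layer 4 (grasp) active — inhibits: none
→ actuator none
position: (3, 4) + none = (3, 4)

3 4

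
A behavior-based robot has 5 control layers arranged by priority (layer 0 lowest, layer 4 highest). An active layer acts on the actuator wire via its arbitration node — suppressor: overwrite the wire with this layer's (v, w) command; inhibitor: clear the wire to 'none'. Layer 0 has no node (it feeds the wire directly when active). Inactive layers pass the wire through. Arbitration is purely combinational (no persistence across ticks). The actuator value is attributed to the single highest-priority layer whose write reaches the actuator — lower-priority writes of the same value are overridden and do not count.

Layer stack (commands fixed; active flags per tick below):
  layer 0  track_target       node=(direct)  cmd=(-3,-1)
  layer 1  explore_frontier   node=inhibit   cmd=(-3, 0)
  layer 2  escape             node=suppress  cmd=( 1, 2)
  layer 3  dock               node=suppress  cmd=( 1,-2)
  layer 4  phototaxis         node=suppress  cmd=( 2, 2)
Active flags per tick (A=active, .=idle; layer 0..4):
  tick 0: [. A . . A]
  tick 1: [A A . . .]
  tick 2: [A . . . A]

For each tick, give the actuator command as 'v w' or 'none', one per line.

tick 0:
  layer 0 (track_target) idle — none
  layer 1 (explore_frontier) active — inhibits: none
  layer 2 (escape) idle — unchanged: none
  layer 3 (dock) idle — unchanged: none
  layer 4 (phototaxis) active — suppresses: (2, 2)
  → actuator (2, 2)
tick 1:
  layer 0 (track_target) active — direct: (-3, -1)
  layer 1 (explore_frontier) active — inhibits: none
  layer 2 (escape) idle — unchanged: none
  layer 3 (dock) idle — unchanged: none
  layer 4 (phototaxis) idle — unchanged: none
  → actuator none
tick 2:
  layer 0 (track_target) active — direct: (-3, -1)
  layer 1 (explore_frontier) idle — unchanged: (-3, -1)
  layer 2 (escape) idle — unchanged: (-3, -1)
  layer 3 (dock) idle — unchanged: (-3, -1)
  layer 4 (phototaxis) active — suppresses: (2, 2)
  → actuator (2, 2)

2 2
none
2 2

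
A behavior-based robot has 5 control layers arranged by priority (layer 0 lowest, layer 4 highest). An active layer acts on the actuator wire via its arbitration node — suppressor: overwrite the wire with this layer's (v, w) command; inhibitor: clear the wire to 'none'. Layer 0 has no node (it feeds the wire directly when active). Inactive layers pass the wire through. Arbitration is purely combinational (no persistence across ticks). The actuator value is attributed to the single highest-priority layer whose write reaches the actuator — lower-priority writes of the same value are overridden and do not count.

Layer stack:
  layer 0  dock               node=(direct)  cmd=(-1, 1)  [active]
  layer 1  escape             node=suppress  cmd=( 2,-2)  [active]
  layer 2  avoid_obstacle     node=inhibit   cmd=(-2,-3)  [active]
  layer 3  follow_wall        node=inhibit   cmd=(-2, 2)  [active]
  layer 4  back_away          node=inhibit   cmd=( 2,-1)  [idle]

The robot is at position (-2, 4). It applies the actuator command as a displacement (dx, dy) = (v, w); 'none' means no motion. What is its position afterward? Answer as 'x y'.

L0 dock: active, feeds wire = (-1, 1)
L1 escape: active, suppressor → wire = (2, -2)
L2 avoid_obstacle: active, inhibitor → wire = none
L3 follow_wall: active, inhibitor → wire = none
L4 back_away: idle → wire stays none
actuator = none
position: (-2, 4) + none = (-2, 4)

-2 4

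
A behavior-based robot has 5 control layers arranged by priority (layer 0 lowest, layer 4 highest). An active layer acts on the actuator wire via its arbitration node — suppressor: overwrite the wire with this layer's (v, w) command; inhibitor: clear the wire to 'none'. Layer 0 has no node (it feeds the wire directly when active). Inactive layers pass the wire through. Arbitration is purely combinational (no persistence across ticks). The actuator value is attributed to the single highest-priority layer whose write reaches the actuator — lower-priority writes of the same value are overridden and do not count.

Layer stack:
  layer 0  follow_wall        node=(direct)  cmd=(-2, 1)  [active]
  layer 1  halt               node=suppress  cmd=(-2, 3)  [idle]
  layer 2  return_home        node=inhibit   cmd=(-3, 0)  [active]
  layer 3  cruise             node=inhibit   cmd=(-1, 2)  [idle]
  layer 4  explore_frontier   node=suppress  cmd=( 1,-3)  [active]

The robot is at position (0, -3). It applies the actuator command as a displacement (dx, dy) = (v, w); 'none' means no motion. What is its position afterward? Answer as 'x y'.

[0] follow_wall on; wire := (-2, 1)
[1] halt off; pass (-2, 1)
[2] return_home on (inhibit); wire := none
[3] cruise off; pass none
[4] explore_frontier on (suppress); wire := (1, -3)
output (1, -3)
position: (0, -3) + (1, -3) = (1, -6)

1 -6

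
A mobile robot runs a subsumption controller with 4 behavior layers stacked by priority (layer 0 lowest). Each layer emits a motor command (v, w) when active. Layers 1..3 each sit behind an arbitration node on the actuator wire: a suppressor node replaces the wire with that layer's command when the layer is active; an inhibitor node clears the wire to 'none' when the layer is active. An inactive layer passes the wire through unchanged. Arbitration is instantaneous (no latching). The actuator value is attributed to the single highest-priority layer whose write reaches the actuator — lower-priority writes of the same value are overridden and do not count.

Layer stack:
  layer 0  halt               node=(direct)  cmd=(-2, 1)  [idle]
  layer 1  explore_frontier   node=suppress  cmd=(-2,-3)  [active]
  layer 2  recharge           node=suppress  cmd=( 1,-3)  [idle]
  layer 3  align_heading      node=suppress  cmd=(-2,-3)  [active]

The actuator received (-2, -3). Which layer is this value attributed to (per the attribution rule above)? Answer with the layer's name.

L0 halt: idle → wire = none
L1 explore_frontier: active, suppressor → wire = (-2, -3)
L2 recharge: idle → wire stays (-2, -3)
L3 align_heading: active, suppressor → wire = (-2, -3)
actuator = (-2, -3)
last writer: layer 3 = align_heading

align_heading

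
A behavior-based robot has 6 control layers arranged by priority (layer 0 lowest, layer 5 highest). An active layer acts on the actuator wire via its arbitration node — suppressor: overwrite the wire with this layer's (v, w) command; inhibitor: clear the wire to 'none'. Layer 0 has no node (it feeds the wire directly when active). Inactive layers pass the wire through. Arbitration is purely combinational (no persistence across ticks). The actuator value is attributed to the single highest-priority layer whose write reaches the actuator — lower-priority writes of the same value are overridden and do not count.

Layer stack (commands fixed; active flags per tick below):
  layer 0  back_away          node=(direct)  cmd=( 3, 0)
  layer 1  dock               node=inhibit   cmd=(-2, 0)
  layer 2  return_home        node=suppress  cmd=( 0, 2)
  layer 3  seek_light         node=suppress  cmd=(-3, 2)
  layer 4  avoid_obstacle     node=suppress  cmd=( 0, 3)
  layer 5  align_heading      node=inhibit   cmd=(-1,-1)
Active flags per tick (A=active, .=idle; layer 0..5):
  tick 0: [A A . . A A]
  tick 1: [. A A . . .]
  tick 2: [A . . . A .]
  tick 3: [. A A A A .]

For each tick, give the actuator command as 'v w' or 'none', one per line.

tick 0:
  layer 0 (back_away) active — direct: (3, 0)
  layer 1 (dock) active — inhibits: none
  layer 2 (return_home) idle — unchanged: none
  layer 3 (seek_light) idle — unchanged: none
  layer 4 (avoid_obstacle) active — suppresses: (0, 3)
  layer 5 (align_heading) active — inhibits: none
  → actuator none
tick 1:
  layer 0 (back_away) idle — none
  layer 1 (dock) active — inhibits: none
  layer 2 (return_home) active — suppresses: (0, 2)
  layer 3 (seek_light) idle — unchanged: (0, 2)
  layer 4 (avoid_obstacle) idle — unchanged: (0, 2)
  layer 5 (align_heading) idle — unchanged: (0, 2)
  → actuator (0, 2)
tick 2:
  layer 0 (back_away) active — direct: (3, 0)
  layer 1 (dock) idle — unchanged: (3, 0)
  layer 2 (return_home) idle — unchanged: (3, 0)
  layer 3 (seek_light) idle — unchanged: (3, 0)
  layer 4 (avoid_obstacle) active — suppresses: (0, 3)
  layer 5 (align_heading) idle — unchanged: (0, 3)
  → actuator (0, 3)
tick 3:
  layer 0 (back_away) idle — none
  layer 1 (dock) active — inhibits: none
  layer 2 (return_home) active — suppresses: (0, 2)
  layer 3 (seek_light) active — suppresses: (-3, 2)
  layer 4 (avoid_obstacle) active — suppresses: (0, 3)
  layer 5 (align_heading) idle — unchanged: (0, 3)
  → actuator (0, 3)

none
0 2
0 3
0 3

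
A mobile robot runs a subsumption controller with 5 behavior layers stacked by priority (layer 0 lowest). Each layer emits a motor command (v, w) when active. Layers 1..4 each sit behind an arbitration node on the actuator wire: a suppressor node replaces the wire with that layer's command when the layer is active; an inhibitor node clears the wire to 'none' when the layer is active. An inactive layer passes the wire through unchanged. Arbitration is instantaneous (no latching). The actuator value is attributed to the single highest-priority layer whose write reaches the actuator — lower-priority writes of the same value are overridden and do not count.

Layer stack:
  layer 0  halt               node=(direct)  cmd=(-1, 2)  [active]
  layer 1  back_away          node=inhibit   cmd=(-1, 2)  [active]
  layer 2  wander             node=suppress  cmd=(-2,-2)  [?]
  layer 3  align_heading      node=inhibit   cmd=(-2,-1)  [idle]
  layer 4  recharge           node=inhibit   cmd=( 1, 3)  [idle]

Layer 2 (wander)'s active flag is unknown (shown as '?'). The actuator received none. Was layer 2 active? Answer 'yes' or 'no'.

no

If layer 2 is active=yes:
  actuator would be (-2, -2)
If layer 2 is active=no:
  actuator would be none
Observed none, so layer 2 was idle.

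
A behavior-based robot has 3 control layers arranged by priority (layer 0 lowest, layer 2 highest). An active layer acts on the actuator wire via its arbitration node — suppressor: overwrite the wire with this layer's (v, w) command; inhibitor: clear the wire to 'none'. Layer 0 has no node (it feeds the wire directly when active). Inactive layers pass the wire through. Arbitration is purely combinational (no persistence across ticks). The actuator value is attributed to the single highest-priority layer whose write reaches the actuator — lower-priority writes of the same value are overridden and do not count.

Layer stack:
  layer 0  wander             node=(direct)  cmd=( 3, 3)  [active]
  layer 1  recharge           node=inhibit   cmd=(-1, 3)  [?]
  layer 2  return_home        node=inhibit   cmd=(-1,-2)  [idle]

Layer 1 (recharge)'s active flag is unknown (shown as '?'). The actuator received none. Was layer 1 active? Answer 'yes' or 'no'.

yes

If layer 1 is active=yes:
  actuator would be none
If layer 1 is active=no:
  actuator would be (3, 3)
Observed none, so layer 1 was active.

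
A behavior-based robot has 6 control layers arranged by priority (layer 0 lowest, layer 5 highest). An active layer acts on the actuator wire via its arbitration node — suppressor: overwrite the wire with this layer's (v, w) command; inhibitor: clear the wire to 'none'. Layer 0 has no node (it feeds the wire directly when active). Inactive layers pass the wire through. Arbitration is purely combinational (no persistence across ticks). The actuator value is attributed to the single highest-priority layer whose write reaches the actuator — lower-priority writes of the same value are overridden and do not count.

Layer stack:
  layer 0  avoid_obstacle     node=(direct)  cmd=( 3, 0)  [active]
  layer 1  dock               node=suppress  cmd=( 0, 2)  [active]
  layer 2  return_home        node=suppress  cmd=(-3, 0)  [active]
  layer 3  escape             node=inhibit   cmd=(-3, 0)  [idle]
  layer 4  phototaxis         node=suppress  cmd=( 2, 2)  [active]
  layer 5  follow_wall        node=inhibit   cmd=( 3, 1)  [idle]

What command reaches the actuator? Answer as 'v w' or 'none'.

[0] avoid_obstacle on; wire := (3, 0)
[1] dock on (suppress); wire := (0, 2)
[2] return_home on (suppress); wire := (-3, 0)
[3] escape off; pass (-3, 0)
[4] phototaxis on (suppress); wire := (2, 2)
[5] follow_wall off; pass (2, 2)
output (2, 2)

2 2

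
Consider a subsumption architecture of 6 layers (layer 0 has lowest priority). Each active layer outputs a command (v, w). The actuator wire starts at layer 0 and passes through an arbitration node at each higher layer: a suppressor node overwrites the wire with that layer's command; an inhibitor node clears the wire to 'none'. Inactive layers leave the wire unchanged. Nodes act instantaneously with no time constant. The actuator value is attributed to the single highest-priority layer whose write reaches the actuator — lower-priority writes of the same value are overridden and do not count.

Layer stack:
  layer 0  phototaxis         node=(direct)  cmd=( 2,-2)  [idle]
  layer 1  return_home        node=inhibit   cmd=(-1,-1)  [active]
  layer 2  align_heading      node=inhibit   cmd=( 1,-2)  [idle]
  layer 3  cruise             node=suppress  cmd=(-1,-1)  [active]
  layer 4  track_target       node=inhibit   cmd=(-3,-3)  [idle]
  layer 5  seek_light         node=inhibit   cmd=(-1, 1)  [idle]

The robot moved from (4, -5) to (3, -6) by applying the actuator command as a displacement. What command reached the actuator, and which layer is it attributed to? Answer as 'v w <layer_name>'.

displacement = (3, -6) − (4, -5) = (-1, -1)
L0 phototaxis: idle → wire = none
L1 return_home: active, inhibitor → wire = none
L2 align_heading: idle → wire stays none
L3 cruise: active, suppressor → wire = (-1, -1)
L4 track_target: idle → wire stays (-1, -1)
L5 seek_light: idle → wire stays (-1, -1)
actuator = (-1, -1) — from layer 3 (cruise)

-1 -1 cruise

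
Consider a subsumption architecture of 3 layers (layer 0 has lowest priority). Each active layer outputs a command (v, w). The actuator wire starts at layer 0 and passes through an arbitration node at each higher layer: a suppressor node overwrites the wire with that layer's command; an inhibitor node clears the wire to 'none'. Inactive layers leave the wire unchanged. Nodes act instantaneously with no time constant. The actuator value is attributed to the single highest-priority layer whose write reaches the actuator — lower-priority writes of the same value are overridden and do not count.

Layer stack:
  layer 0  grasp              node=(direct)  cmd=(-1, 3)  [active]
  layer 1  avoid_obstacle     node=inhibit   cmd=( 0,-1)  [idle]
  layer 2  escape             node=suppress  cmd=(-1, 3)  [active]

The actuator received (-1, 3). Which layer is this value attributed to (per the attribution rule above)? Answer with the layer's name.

escape

[0] grasp on; wire := (-1, 3)
[1] avoid_obstacle off; pass (-1, 3)
[2] escape on (suppress); wire := (-1, 3)
output (-1, 3)
last writer: layer 2 = escape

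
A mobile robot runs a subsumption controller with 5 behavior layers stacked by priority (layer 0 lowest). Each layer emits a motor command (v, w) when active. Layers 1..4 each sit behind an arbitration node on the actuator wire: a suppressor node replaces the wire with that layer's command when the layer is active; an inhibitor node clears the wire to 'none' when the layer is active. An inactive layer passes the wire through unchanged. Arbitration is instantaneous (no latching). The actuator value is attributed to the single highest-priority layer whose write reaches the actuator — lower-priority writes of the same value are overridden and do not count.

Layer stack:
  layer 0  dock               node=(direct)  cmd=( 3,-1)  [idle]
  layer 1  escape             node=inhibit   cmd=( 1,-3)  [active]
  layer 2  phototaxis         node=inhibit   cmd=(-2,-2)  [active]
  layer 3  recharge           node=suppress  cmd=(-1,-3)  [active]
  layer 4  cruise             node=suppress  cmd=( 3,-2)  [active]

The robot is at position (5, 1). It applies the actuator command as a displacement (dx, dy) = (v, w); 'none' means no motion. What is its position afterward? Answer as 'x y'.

[0] dock off; wire := none
[1] escape on (inhibit); wire := none
[2] phototaxis on (inhibit); wire := none
[3] recharge on (suppress); wire := (-1, -3)
[4] cruise on (suppress); wire := (3, -2)
output (3, -2)
position: (5, 1) + (3, -2) = (8, -1)

8 -1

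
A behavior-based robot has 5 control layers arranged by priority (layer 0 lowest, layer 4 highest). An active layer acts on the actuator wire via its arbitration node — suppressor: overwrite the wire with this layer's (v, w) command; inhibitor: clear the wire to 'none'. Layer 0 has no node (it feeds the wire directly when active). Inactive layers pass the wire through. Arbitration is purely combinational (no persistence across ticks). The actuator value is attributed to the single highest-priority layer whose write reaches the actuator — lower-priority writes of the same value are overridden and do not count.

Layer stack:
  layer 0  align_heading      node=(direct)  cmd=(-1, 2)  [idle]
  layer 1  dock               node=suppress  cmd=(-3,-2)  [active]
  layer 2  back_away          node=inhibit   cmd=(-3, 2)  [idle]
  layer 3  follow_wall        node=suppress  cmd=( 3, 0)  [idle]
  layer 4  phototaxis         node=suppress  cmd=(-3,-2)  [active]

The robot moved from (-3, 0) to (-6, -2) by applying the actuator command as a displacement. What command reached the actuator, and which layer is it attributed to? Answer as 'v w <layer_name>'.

displacement = (-6, -2) − (-3, 0) = (-3, -2)
[0] align_heading off; wire := none
[1] dock on (suppress); wire := (-3, -2)
[2] back_away off; pass (-3, -2)
[3] follow_wall off; pass (-3, -2)
[4] phototaxis on (suppress); wire := (-3, -2)
output (-3, -2) — from layer 4 (phototaxis)

-3 -2 phototaxis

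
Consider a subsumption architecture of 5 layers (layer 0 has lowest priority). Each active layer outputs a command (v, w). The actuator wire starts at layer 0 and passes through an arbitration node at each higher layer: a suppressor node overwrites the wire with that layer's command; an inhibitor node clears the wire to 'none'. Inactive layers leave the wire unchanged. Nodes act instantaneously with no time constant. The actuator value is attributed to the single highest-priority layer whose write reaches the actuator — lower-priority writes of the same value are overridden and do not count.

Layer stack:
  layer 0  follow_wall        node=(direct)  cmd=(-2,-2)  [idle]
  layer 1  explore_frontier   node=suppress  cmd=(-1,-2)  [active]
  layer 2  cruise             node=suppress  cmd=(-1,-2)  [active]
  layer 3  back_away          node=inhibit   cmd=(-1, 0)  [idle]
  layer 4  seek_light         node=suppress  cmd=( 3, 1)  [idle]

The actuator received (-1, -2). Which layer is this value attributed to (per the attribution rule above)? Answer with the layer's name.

cruise

[0] follow_wall off; wire := none
[1] explore_frontier on (suppress); wire := (-1, -2)
[2] cruise on (suppress); wire := (-1, -2)
[3] back_away off; pass (-1, -2)
[4] seek_light off; pass (-1, -2)
output (-1, -2)
last writer: layer 2 = cruise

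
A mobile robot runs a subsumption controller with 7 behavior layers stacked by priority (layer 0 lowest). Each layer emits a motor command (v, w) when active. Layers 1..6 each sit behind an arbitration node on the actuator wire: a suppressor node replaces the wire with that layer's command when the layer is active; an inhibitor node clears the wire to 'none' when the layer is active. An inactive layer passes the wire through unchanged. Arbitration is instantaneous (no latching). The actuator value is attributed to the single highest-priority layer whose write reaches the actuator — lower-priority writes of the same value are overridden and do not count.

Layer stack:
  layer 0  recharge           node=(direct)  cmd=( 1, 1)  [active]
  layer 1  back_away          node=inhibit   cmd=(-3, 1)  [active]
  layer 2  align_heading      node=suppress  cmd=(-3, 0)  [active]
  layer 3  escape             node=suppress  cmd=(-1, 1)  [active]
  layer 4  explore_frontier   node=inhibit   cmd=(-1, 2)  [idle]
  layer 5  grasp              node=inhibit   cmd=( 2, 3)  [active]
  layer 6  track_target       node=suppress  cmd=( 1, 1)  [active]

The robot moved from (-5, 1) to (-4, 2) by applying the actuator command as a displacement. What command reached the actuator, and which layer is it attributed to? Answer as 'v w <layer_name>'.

1 1 track_target

displacement = (-4, 2) − (-5, 1) = (1, 1)
layer 0 (recharge) active — direct: (1, 1)
layer 1 (back_away) active — inhibits: none
layer 2 (align_heading) active — suppresses: (-3, 0)
layer 3 (escape) active — suppresses: (-1, 1)
layer 4 (explore_frontier) idle — unchanged: (-1, 1)
layer 5 (grasp) active — inhibits: none
layer 6 (track_target) active — suppresses: (1, 1)
→ actuator (1, 1) — from layer 6 (track_target)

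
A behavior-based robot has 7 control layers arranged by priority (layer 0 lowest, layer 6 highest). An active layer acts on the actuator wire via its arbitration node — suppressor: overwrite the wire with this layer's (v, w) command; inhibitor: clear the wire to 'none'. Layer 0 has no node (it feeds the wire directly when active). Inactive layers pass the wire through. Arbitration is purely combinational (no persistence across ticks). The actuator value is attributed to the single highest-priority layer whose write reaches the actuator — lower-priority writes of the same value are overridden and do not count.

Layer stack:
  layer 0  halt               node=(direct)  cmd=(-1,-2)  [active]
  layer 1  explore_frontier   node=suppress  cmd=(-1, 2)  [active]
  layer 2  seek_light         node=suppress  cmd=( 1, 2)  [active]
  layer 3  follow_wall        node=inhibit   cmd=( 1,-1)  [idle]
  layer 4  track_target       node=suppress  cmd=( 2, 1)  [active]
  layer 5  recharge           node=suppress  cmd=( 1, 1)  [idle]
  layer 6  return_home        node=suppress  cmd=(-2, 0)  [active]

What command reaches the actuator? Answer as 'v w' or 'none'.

layer 0 (halt) active — direct: (-1, -2)
layer 1 (explore_frontier) active — suppresses: (-1, 2)
layer 2 (seek_light) active — suppresses: (1, 2)
layer 3 (follow_wall) idle — unchanged: (1, 2)
layer 4 (track_target) active — suppresses: (2, 1)
layer 5 (recharge) idle — unchanged: (2, 1)
layer 6 (return_home) active — suppresses: (-2, 0)
→ actuator (-2, 0)

-2 0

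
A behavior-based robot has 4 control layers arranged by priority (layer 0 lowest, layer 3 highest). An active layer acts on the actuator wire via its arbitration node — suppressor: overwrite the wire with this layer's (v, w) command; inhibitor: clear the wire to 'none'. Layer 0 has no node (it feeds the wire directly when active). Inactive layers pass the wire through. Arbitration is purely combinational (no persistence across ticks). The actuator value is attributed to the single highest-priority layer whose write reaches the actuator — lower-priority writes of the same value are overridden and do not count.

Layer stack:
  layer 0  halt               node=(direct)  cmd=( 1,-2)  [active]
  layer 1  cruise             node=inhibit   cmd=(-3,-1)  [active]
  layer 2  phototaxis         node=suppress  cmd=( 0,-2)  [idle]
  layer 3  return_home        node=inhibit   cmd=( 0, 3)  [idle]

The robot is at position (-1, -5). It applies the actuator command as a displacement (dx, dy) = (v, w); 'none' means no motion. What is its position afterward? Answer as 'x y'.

-1 -5

layer 0 (halt) active — direct: (1, -2)
layer 1 (cruise) active — inhibits: none
layer 2 (phototaxis) idle — unchanged: none
layer 3 (return_home) idle — unchanged: none
→ actuator none
position: (-1, -5) + none = (-1, -5)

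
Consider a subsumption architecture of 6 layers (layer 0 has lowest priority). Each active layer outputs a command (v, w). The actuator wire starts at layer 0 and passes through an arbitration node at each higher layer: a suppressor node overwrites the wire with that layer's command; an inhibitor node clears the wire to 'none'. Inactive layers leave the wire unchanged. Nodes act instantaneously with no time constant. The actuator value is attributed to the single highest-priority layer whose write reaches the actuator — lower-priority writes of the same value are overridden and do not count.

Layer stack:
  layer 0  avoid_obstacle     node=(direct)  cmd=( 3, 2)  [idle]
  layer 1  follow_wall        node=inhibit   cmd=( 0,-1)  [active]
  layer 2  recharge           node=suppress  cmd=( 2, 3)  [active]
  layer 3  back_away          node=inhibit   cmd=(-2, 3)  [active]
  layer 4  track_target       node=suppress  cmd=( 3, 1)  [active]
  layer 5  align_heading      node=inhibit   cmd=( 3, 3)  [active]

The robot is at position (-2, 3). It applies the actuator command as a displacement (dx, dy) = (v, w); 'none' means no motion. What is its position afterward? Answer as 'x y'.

layer 0 (avoid_obstacle) idle — none
layer 1 (follow_wall) active — inhibits: none
layer 2 (recharge) active — suppresses: (2, 3)
layer 3 (back_away) active — inhibits: none
layer 4 (track_target) active — suppresses: (3, 1)
layer 5 (align_heading) active — inhibits: none
→ actuator none
position: (-2, 3) + none = (-2, 3)

-2 3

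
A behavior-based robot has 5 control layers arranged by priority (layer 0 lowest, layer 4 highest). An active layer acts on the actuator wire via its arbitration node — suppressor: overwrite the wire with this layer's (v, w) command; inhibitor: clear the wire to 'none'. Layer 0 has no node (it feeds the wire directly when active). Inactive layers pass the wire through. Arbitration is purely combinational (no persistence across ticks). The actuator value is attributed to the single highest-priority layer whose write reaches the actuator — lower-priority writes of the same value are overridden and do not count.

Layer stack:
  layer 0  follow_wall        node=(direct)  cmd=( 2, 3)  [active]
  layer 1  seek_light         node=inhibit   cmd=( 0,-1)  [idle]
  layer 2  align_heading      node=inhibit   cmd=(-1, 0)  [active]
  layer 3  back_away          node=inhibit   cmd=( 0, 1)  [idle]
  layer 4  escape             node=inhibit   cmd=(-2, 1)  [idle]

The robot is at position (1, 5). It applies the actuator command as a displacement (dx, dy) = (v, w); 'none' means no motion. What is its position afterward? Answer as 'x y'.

layer 0 (follow_wall) active — direct: (2, 3)
layer 1 (seek_light) idle — unchanged: (2, 3)
layer 2 (align_heading) active — inhibits: none
layer 3 (back_away) idle — unchanged: none
layer 4 (escape) idle — unchanged: none
→ actuator none
position: (1, 5) + none = (1, 5)

1 5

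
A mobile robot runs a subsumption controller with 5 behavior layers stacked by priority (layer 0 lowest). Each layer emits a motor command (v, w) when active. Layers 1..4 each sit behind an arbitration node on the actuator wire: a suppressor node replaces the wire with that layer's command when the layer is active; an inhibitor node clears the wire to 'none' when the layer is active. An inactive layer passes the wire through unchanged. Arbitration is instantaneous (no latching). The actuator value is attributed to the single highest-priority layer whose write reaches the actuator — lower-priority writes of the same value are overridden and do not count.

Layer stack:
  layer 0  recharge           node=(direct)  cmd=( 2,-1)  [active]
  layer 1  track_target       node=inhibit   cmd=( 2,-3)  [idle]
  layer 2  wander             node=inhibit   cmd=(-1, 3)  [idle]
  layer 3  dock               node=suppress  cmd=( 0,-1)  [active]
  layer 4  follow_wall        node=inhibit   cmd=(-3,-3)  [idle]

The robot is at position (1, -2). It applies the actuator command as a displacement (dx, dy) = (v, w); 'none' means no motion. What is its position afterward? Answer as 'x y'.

L0 recharge: active, feeds wire = (2, -1)
L1 track_target: idle → wire stays (2, -1)
L2 wander: idle → wire stays (2, -1)
L3 dock: active, suppressor → wire = (0, -1)
L4 follow_wall: idle → wire stays (0, -1)
actuator = (0, -1)
position: (1, -2) + (0, -1) = (1, -3)

1 -3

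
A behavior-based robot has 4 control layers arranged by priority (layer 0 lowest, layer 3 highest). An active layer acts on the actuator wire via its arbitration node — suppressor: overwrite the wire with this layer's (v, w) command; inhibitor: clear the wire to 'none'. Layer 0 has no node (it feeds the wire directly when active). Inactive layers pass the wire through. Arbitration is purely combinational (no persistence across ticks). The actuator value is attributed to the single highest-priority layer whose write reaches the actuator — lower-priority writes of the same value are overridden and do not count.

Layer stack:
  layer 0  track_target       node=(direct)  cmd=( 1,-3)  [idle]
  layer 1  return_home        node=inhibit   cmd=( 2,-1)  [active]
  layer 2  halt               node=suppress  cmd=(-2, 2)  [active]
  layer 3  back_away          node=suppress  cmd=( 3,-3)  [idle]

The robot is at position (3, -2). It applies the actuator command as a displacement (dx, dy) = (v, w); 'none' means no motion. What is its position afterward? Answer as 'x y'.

1 0

layer 0 (track_target) idle — none
layer 1 (return_home) active — inhibits: none
layer 2 (halt) active — suppresses: (-2, 2)
layer 3 (back_away) idle — unchanged: (-2, 2)
→ actuator (-2, 2)
position: (3, -2) + (-2, 2) = (1, 0)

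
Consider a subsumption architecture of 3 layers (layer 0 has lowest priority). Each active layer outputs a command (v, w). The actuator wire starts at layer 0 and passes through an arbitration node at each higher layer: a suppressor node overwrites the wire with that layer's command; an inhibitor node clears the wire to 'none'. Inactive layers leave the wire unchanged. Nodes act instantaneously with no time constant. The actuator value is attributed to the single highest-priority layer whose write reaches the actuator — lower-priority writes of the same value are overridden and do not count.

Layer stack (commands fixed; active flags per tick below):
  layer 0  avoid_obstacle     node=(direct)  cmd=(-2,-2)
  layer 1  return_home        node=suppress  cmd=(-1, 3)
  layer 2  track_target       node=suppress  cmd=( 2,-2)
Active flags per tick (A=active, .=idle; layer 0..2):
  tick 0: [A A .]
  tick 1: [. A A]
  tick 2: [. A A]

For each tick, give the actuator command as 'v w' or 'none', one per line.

-1 3
2 -2
2 -2

tick 0:
  [0] avoid_obstacle on; wire := (-2, -2)
  [1] return_home on (suppress); wire := (-1, 3)
  [2] track_target off; pass (-1, 3)
  output (-1, 3)
tick 1:
  [0] avoid_obstacle off; wire := none
  [1] return_home on (suppress); wire := (-1, 3)
  [2] track_target on (suppress); wire := (2, -2)
  output (2, -2)
tick 2:
  [0] avoid_obstacle off; wire := none
  [1] return_home on (suppress); wire := (-1, 3)
  [2] track_target on (suppress); wire := (2, -2)
  output (2, -2)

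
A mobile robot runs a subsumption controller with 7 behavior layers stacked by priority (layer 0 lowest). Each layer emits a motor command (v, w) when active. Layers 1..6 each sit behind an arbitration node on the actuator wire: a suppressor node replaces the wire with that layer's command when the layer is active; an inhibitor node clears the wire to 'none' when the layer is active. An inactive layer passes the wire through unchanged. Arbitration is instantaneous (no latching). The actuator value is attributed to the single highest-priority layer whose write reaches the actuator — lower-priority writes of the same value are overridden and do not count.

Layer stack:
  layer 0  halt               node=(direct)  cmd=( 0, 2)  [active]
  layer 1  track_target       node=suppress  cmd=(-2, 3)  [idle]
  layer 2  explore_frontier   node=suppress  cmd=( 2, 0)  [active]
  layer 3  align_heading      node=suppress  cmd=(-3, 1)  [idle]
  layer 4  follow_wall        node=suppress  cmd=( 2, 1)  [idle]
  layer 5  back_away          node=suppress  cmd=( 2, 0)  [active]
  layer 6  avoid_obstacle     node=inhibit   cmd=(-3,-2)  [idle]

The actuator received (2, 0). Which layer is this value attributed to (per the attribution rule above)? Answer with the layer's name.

[0] halt on; wire := (0, 2)
[1] track_target off; pass (0, 2)
[2] explore_frontier on (suppress); wire := (2, 0)
[3] align_heading off; pass (2, 0)
[4] follow_wall off; pass (2, 0)
[5] back_away on (suppress); wire := (2, 0)
[6] avoid_obstacle off; pass (2, 0)
output (2, 0)
last writer: layer 5 = back_away

back_away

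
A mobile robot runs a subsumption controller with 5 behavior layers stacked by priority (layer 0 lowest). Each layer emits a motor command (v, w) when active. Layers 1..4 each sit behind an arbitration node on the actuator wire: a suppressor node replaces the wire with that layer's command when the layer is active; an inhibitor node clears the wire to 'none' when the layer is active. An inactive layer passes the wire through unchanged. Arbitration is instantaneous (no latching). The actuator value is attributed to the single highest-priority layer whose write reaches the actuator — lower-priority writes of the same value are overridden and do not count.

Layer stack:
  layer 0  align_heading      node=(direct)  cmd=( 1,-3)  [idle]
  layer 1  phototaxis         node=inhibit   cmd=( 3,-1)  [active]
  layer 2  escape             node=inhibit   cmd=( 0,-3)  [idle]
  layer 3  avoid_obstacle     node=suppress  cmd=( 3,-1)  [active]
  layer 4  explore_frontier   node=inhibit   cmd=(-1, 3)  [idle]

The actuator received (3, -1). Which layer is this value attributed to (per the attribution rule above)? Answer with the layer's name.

avoid_obstacle

layer 0 (align_heading) idle — none
layer 1 (phototaxis) active — inhibits: none
layer 2 (escape) idle — unchanged: none
layer 3 (avoid_obstacle) active — suppresses: (3, -1)
layer 4 (explore_frontier) idle — unchanged: (3, -1)
→ actuator (3, -1)
last writer: layer 3 = avoid_obstacle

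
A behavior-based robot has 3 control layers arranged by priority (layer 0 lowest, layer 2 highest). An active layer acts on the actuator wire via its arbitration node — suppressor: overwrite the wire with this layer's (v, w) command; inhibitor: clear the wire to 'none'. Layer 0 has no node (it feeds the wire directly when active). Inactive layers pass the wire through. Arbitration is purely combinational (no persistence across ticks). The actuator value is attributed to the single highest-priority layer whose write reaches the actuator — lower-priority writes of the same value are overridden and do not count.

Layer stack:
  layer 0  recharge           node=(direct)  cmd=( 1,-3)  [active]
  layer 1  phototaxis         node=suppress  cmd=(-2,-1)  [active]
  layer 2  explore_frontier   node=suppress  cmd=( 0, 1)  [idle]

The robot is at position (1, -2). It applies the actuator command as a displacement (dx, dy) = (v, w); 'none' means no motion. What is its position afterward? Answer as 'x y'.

-1 -3

layer 0 (recharge) active — direct: (1, -3)
layer 1 (phototaxis) active — suppresses: (-2, -1)
layer 2 (explore_frontier) idle — unchanged: (-2, -1)
→ actuator (-2, -1)
position: (1, -2) + (-2, -1) = (-1, -3)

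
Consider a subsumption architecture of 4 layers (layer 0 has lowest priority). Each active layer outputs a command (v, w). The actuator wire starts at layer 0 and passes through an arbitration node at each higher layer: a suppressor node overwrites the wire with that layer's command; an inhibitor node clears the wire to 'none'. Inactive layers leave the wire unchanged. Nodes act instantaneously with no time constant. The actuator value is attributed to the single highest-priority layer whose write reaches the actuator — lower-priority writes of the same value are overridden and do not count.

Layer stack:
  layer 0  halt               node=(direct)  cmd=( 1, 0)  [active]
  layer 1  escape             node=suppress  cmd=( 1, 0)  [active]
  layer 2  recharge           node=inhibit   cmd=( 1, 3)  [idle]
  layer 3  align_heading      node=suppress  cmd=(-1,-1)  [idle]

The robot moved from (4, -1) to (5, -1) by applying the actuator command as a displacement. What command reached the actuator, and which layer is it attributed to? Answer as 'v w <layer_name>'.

1 0 escape

displacement = (5, -1) − (4, -1) = (1, 0)
[0] halt on; wire := (1, 0)
[1] escape on (suppress); wire := (1, 0)
[2] recharge off; pass (1, 0)
[3] align_heading off; pass (1, 0)
output (1, 0) — from layer 1 (escape)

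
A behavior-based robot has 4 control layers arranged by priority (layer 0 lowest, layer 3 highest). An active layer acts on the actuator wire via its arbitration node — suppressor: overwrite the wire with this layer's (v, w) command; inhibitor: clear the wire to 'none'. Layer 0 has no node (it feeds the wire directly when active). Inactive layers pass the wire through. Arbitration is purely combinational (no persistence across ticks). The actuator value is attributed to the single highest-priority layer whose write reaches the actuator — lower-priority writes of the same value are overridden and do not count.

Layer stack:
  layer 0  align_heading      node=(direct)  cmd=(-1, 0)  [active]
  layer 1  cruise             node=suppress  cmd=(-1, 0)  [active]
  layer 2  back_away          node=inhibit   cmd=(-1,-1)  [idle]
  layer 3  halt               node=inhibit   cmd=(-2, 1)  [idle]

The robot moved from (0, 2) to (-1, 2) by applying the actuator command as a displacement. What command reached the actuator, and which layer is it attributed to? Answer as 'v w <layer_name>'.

-1 0 cruise

displacement = (-1, 2) − (0, 2) = (-1, 0)
L0 align_heading: active, feeds wire = (-1, 0)
L1 cruise: active, suppressor → wire = (-1, 0)
L2 back_away: idle → wire stays (-1, 0)
L3 halt: idle → wire stays (-1, 0)
actuator = (-1, 0) — from layer 1 (cruise)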